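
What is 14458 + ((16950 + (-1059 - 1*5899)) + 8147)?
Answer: 32597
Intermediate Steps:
14458 + ((16950 + (-1059 - 1*5899)) + 8147) = 14458 + ((16950 + (-1059 - 5899)) + 8147) = 14458 + ((16950 - 6958) + 8147) = 14458 + (9992 + 8147) = 14458 + 18139 = 32597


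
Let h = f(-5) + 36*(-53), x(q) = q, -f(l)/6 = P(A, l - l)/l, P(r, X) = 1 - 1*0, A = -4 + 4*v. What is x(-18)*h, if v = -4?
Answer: 171612/5 ≈ 34322.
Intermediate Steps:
A = -20 (A = -4 + 4*(-4) = -4 - 16 = -20)
P(r, X) = 1 (P(r, X) = 1 + 0 = 1)
f(l) = -6/l
h = -9534/5 (h = -6/(-5) + 36*(-53) = -6*(-1/5) - 1908 = 6/5 - 1908 = -9534/5 ≈ -1906.8)
x(-18)*h = -18*(-9534/5) = 171612/5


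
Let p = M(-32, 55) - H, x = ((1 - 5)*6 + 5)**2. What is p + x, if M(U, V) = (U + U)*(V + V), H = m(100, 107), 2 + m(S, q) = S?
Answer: -6777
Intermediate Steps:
m(S, q) = -2 + S
H = 98 (H = -2 + 100 = 98)
M(U, V) = 4*U*V (M(U, V) = (2*U)*(2*V) = 4*U*V)
x = 361 (x = (-4*6 + 5)**2 = (-24 + 5)**2 = (-19)**2 = 361)
p = -7138 (p = 4*(-32)*55 - 1*98 = -7040 - 98 = -7138)
p + x = -7138 + 361 = -6777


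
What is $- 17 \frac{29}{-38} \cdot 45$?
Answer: $\frac{22185}{38} \approx 583.82$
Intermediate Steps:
$- 17 \frac{29}{-38} \cdot 45 = - 17 \cdot 29 \left(- \frac{1}{38}\right) 45 = \left(-17\right) \left(- \frac{29}{38}\right) 45 = \frac{493}{38} \cdot 45 = \frac{22185}{38}$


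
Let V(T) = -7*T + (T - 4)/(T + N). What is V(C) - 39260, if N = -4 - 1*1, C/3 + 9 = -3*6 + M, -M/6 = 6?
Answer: -7359585/194 ≈ -37936.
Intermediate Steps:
M = -36 (M = -6*6 = -36)
C = -189 (C = -27 + 3*(-3*6 - 36) = -27 + 3*(-18 - 36) = -27 + 3*(-54) = -27 - 162 = -189)
N = -5 (N = -4 - 1 = -5)
V(T) = -7*T + (-4 + T)/(-5 + T) (V(T) = -7*T + (T - 4)/(T - 5) = -7*T + (-4 + T)/(-5 + T))
V(C) - 39260 = (-4 - 7*(-189)² + 36*(-189))/(-5 - 189) - 39260 = (-4 - 7*35721 - 6804)/(-194) - 39260 = -(-4 - 250047 - 6804)/194 - 39260 = -1/194*(-256855) - 39260 = 256855/194 - 39260 = -7359585/194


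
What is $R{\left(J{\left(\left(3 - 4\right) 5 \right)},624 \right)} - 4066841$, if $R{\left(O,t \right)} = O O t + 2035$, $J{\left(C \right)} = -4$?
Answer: $-4054822$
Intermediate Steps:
$R{\left(O,t \right)} = 2035 + t O^{2}$ ($R{\left(O,t \right)} = O^{2} t + 2035 = t O^{2} + 2035 = 2035 + t O^{2}$)
$R{\left(J{\left(\left(3 - 4\right) 5 \right)},624 \right)} - 4066841 = \left(2035 + 624 \left(-4\right)^{2}\right) - 4066841 = \left(2035 + 624 \cdot 16\right) - 4066841 = \left(2035 + 9984\right) - 4066841 = 12019 - 4066841 = -4054822$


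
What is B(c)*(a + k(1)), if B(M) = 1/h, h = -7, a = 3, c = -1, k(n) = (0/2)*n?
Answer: -3/7 ≈ -0.42857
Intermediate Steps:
k(n) = 0 (k(n) = (0*(½))*n = 0*n = 0)
B(M) = -⅐ (B(M) = 1/(-7) = -⅐)
B(c)*(a + k(1)) = -(3 + 0)/7 = -⅐*3 = -3/7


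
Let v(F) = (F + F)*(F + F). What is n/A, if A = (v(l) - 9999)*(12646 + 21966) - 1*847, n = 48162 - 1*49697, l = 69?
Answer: -1535/313064693 ≈ -4.9031e-6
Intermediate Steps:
v(F) = 4*F² (v(F) = (2*F)*(2*F) = 4*F²)
n = -1535 (n = 48162 - 49697 = -1535)
A = 313064693 (A = (4*69² - 9999)*(12646 + 21966) - 1*847 = (4*4761 - 9999)*34612 - 847 = (19044 - 9999)*34612 - 847 = 9045*34612 - 847 = 313065540 - 847 = 313064693)
n/A = -1535/313064693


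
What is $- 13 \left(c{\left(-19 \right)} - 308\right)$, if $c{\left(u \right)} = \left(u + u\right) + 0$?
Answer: $4498$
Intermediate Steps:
$c{\left(u \right)} = 2 u$ ($c{\left(u \right)} = 2 u + 0 = 2 u$)
$- 13 \left(c{\left(-19 \right)} - 308\right) = - 13 \left(2 \left(-19\right) - 308\right) = - 13 \left(-38 - 308\right) = \left(-13\right) \left(-346\right) = 4498$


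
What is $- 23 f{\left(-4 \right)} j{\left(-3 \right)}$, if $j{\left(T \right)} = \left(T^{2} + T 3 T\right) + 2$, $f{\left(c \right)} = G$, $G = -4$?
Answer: $3496$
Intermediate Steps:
$f{\left(c \right)} = -4$
$j{\left(T \right)} = 2 + 4 T^{2}$ ($j{\left(T \right)} = \left(T^{2} + 3 T T\right) + 2 = \left(T^{2} + 3 T^{2}\right) + 2 = 4 T^{2} + 2 = 2 + 4 T^{2}$)
$- 23 f{\left(-4 \right)} j{\left(-3 \right)} = \left(-23\right) \left(-4\right) \left(2 + 4 \left(-3\right)^{2}\right) = 92 \left(2 + 4 \cdot 9\right) = 92 \left(2 + 36\right) = 92 \cdot 38 = 3496$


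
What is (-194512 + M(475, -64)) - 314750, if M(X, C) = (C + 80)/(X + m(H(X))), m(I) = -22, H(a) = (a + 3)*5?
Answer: -230695670/453 ≈ -5.0926e+5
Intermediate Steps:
H(a) = 15 + 5*a (H(a) = (3 + a)*5 = 15 + 5*a)
M(X, C) = (80 + C)/(-22 + X) (M(X, C) = (C + 80)/(X - 22) = (80 + C)/(-22 + X))
(-194512 + M(475, -64)) - 314750 = (-194512 + (80 - 64)/(-22 + 475)) - 314750 = (-194512 + 16/453) - 314750 = -88113920/453 - 314750 = -230695670/453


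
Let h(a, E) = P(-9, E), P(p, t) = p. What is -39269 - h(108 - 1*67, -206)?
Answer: -39260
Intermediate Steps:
h(a, E) = -9
-39269 - h(108 - 1*67, -206) = -39269 - 1*(-9) = -39269 + 9 = -39260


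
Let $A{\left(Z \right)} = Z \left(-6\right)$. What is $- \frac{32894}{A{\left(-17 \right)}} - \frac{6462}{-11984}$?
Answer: $- \frac{98385643}{305592} \approx -321.95$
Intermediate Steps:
$A{\left(Z \right)} = - 6 Z$
$- \frac{32894}{A{\left(-17 \right)}} - \frac{6462}{-11984} = - \frac{32894}{\left(-6\right) \left(-17\right)} - \frac{6462}{-11984} = - \frac{32894}{102} - - \frac{3231}{5992} = \left(-32894\right) \frac{1}{102} + \frac{3231}{5992} = - \frac{16447}{51} + \frac{3231}{5992} = - \frac{98385643}{305592}$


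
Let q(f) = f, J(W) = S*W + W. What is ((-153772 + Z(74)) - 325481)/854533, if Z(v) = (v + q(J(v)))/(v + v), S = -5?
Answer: -958509/1709066 ≈ -0.56084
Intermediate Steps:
J(W) = -4*W (J(W) = -5*W + W = -4*W)
Z(v) = -3/2 (Z(v) = (v - 4*v)/(v + v) = (-3*v)/((2*v)) = (-3*v)*(1/(2*v)) = -3/2)
((-153772 + Z(74)) - 325481)/854533 = ((-153772 - 3/2) - 325481)/854533 = (-307547/2 - 325481)*(1/854533) = -958509/2*1/854533 = -958509/1709066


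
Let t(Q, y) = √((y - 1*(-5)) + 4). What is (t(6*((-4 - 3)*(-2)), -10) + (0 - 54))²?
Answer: (-54 + I)² ≈ 2915.0 - 108.0*I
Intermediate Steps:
t(Q, y) = √(9 + y) (t(Q, y) = √((y + 5) + 4) = √((5 + y) + 4) = √(9 + y))
(t(6*((-4 - 3)*(-2)), -10) + (0 - 54))² = (√(9 - 10) + (0 - 54))² = (√(-1) - 54)² = (I - 54)² = (-54 + I)²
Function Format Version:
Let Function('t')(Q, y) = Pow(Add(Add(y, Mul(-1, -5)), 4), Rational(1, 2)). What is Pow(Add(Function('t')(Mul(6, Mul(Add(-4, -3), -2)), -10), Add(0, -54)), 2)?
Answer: Pow(Add(-54, I), 2) ≈ Add(2915.0, Mul(-108.00, I))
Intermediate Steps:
Function('t')(Q, y) = Pow(Add(9, y), Rational(1, 2)) (Function('t')(Q, y) = Pow(Add(Add(y, 5), 4), Rational(1, 2)) = Pow(Add(Add(5, y), 4), Rational(1, 2)) = Pow(Add(9, y), Rational(1, 2)))
Pow(Add(Function('t')(Mul(6, Mul(Add(-4, -3), -2)), -10), Add(0, -54)), 2) = Pow(Add(Pow(Add(9, -10), Rational(1, 2)), Add(0, -54)), 2) = Pow(Add(Pow(-1, Rational(1, 2)), -54), 2) = Pow(Add(I, -54), 2) = Pow(Add(-54, I), 2)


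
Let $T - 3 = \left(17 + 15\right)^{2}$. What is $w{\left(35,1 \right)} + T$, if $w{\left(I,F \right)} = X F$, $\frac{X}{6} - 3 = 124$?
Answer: $1789$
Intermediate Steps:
$X = 762$ ($X = 18 + 6 \cdot 124 = 18 + 744 = 762$)
$w{\left(I,F \right)} = 762 F$
$T = 1027$ ($T = 3 + \left(17 + 15\right)^{2} = 3 + 32^{2} = 3 + 1024 = 1027$)
$w{\left(35,1 \right)} + T = 762 \cdot 1 + 1027 = 762 + 1027 = 1789$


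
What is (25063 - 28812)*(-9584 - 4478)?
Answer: 52718438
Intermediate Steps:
(25063 - 28812)*(-9584 - 4478) = -3749*(-14062) = 52718438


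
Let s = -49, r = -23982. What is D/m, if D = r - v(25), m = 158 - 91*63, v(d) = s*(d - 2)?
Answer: 4571/1115 ≈ 4.0995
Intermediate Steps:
v(d) = 98 - 49*d (v(d) = -49*(d - 2) = -49*(-2 + d) = 98 - 49*d)
m = -5575 (m = 158 - 5733 = -5575)
D = -22855 (D = -23982 - (98 - 49*25) = -23982 - (98 - 1225) = -23982 - 1*(-1127) = -23982 + 1127 = -22855)
D/m = -22855/(-5575) = -22855*(-1/5575) = 4571/1115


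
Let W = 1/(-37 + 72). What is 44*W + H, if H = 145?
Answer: 5119/35 ≈ 146.26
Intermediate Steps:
W = 1/35 ≈ 0.028571
44*W + H = 44*(1/35) + 145 = 44/35 + 145 = 5119/35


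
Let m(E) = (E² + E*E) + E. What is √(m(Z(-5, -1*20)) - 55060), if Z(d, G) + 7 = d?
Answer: 16*I*√214 ≈ 234.06*I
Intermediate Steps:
Z(d, G) = -7 + d
m(E) = E + 2*E² (m(E) = (E² + E²) + E = 2*E² + E = E + 2*E²)
√(m(Z(-5, -1*20)) - 55060) = √((-7 - 5)*(1 + 2*(-7 - 5)) - 55060) = √(-12*(1 + 2*(-12)) - 55060) = √(-12*(1 - 24) - 55060) = √(-12*(-23) - 55060) = √(276 - 55060) = √(-54784) = 16*I*√214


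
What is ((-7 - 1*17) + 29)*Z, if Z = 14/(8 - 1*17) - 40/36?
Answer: -40/3 ≈ -13.333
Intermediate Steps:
Z = -8/3 (Z = 14/(8 - 17) - 40*1/36 = 14/(-9) - 10/9 = 14*(-⅑) - 10/9 = -14/9 - 10/9 = -8/3 ≈ -2.6667)
((-7 - 1*17) + 29)*Z = ((-7 - 1*17) + 29)*(-8/3) = ((-7 - 17) + 29)*(-8/3) = (-24 + 29)*(-8/3) = 5*(-8/3) = -40/3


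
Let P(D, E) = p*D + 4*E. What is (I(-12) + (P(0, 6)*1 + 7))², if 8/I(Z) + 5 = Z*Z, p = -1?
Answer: 18636489/19321 ≈ 964.57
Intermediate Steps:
P(D, E) = -D + 4*E
I(Z) = 8/(-5 + Z²) (I(Z) = 8/(-5 + Z*Z) = 8/(-5 + Z²))
(I(-12) + (P(0, 6)*1 + 7))² = (8/(-5 + (-12)²) + ((-1*0 + 4*6)*1 + 7))² = (8/(-5 + 144) + ((0 + 24)*1 + 7))² = (8/139 + (24*1 + 7))² = (8*(1/139) + (24 + 7))² = (8/139 + 31)² = (4317/139)² = 18636489/19321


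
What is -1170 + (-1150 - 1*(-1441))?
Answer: -879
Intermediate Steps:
-1170 + (-1150 - 1*(-1441)) = -1170 + (-1150 + 1441) = -1170 + 291 = -879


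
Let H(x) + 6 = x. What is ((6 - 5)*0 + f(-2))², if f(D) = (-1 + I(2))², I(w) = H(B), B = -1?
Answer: 4096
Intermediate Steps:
H(x) = -6 + x
I(w) = -7 (I(w) = -6 - 1 = -7)
f(D) = 64 (f(D) = (-1 - 7)² = (-8)² = 64)
((6 - 5)*0 + f(-2))² = ((6 - 5)*0 + 64)² = (1*0 + 64)² = (0 + 64)² = 64² = 4096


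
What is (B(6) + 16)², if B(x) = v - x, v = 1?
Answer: 121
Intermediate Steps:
B(x) = 1 - x
(B(6) + 16)² = ((1 - 1*6) + 16)² = ((1 - 6) + 16)² = (-5 + 16)² = 11² = 121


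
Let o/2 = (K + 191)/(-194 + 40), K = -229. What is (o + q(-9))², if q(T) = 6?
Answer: 250000/5929 ≈ 42.166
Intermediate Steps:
o = 38/77 (o = 2*((-229 + 191)/(-194 + 40)) = 2*(-38/(-154)) = 2*(-38*(-1/154)) = 2*(19/77) = 38/77 ≈ 0.49351)
(o + q(-9))² = (38/77 + 6)² = (500/77)² = 250000/5929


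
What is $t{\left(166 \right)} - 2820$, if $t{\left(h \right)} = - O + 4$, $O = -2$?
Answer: $-2814$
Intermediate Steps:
$t{\left(h \right)} = 6$ ($t{\left(h \right)} = \left(-1\right) \left(-2\right) + 4 = 2 + 4 = 6$)
$t{\left(166 \right)} - 2820 = 6 - 2820 = -2814$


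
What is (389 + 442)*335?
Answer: 278385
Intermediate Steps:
(389 + 442)*335 = 831*335 = 278385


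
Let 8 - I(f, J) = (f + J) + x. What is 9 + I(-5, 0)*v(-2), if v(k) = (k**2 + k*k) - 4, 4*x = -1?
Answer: 62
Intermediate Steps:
x = -1/4 (x = (1/4)*(-1) = -1/4 ≈ -0.25000)
I(f, J) = 33/4 - J - f (I(f, J) = 8 - ((f + J) - 1/4) = 8 - ((J + f) - 1/4) = 8 - (-1/4 + J + f) = 8 + (1/4 - J - f) = 33/4 - J - f)
v(k) = -4 + 2*k**2 (v(k) = (k**2 + k**2) - 4 = 2*k**2 - 4 = -4 + 2*k**2)
9 + I(-5, 0)*v(-2) = 9 + (33/4 - 1*0 - 1*(-5))*(-4 + 2*(-2)**2) = 9 + (33/4 + 0 + 5)*(-4 + 2*4) = 9 + 53*(-4 + 8)/4 = 9 + (53/4)*4 = 9 + 53 = 62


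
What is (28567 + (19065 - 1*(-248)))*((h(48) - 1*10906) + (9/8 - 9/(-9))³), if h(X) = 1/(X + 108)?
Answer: -434070649635/832 ≈ -5.2172e+8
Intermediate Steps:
h(X) = 1/(108 + X)
(28567 + (19065 - 1*(-248)))*((h(48) - 1*10906) + (9/8 - 9/(-9))³) = (28567 + (19065 - 1*(-248)))*((1/(108 + 48) - 1*10906) + (9/8 - 9/(-9))³) = (28567 + (19065 + 248))*((1/156 - 10906) + (9*(⅛) - 9*(-⅑))³) = (28567 + 19313)*((1/156 - 10906) + (9/8 + 1)³) = 47880*(-1701335/156 + (17/8)³) = 47880*(-1701335/156 + 4913/512) = 47880*(-217579273/19968) = -434070649635/832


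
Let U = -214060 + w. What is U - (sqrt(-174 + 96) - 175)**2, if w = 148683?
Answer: -95924 + 350*I*sqrt(78) ≈ -95924.0 + 3091.1*I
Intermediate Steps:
U = -65377 (U = -214060 + 148683 = -65377)
U - (sqrt(-174 + 96) - 175)**2 = -65377 - (sqrt(-174 + 96) - 175)**2 = -65377 - (sqrt(-78) - 175)**2 = -65377 - (I*sqrt(78) - 175)**2 = -65377 - (-175 + I*sqrt(78))**2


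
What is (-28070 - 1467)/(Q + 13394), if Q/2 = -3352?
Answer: -29537/6690 ≈ -4.4151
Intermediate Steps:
Q = -6704 (Q = 2*(-3352) = -6704)
(-28070 - 1467)/(Q + 13394) = (-28070 - 1467)/(-6704 + 13394) = -29537/6690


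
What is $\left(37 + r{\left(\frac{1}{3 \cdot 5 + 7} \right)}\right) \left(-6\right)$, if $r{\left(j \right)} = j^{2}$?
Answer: $- \frac{53727}{242} \approx -222.01$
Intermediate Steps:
$\left(37 + r{\left(\frac{1}{3 \cdot 5 + 7} \right)}\right) \left(-6\right) = \left(37 + \left(\frac{1}{3 \cdot 5 + 7}\right)^{2}\right) \left(-6\right) = \left(37 + \left(\frac{1}{15 + 7}\right)^{2}\right) \left(-6\right) = \left(37 + \left(\frac{1}{22}\right)^{2}\right) \left(-6\right) = \left(37 + \frac{1}{484}\right) \left(-6\right) = \frac{17909}{484} \left(-6\right) = - \frac{53727}{242}$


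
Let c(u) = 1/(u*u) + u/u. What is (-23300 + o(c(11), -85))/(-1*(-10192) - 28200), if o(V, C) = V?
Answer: 1409589/1089484 ≈ 1.2938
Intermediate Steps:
c(u) = 1 + u**(-2) (c(u) = u**(-2) + 1 = 1 + u**(-2))
(-23300 + o(c(11), -85))/(-1*(-10192) - 28200) = (-23300 + (1 + 11**(-2)))/(-1*(-10192) - 28200) = (-23300 + (1 + 1/121))/(10192 - 28200) = (-23300 + 122/121)/(-18008) = -2819178/121*(-1/18008) = 1409589/1089484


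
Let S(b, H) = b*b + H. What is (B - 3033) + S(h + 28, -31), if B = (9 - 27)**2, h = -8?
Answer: -2340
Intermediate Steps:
S(b, H) = H + b**2 (S(b, H) = b**2 + H = H + b**2)
B = 324 (B = (-18)**2 = 324)
(B - 3033) + S(h + 28, -31) = (324 - 3033) + (-31 + (-8 + 28)**2) = -2709 + (-31 + 20**2) = -2709 + (-31 + 400) = -2709 + 369 = -2340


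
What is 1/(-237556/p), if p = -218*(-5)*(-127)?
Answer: 69215/118778 ≈ 0.58273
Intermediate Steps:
p = -138430 (p = 1090*(-127) = -138430)
1/(-237556/p) = 1/(-237556/(-138430)) = 1/(-237556*(-1/138430)) = 1/(118778/69215) = 69215/118778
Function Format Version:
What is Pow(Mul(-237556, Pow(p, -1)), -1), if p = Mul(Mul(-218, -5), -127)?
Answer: Rational(69215, 118778) ≈ 0.58273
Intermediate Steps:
p = -138430 (p = Mul(1090, -127) = -138430)
Pow(Mul(-237556, Pow(p, -1)), -1) = Pow(Mul(-237556, Pow(-138430, -1)), -1) = Pow(Mul(-237556, Rational(-1, 138430)), -1) = Pow(Rational(118778, 69215), -1) = Rational(69215, 118778)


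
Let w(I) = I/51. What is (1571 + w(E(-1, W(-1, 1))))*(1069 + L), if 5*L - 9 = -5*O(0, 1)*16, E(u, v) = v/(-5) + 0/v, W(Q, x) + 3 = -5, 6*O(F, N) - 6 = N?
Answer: 6322474366/3825 ≈ 1.6529e+6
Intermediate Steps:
O(F, N) = 1 + N/6
W(Q, x) = -8 (W(Q, x) = -3 - 5 = -8)
E(u, v) = -v/5 (E(u, v) = v*(-⅕) + 0 = -v/5 + 0 = -v/5)
L = -253/15 (L = 9/5 + (-5*(1 + (⅙)*1)*16)/5 = 9/5 + (-5*(1 + ⅙)*16)/5 = 9/5 + (-5*7/6*16)/5 = 9/5 + (-35/6*16)/5 = 9/5 + (⅕)*(-280/3) = 9/5 - 56/3 = -253/15 ≈ -16.867)
w(I) = I/51 (w(I) = I*(1/51) = I/51)
(1571 + w(E(-1, W(-1, 1))))*(1069 + L) = (1571 + (-⅕*(-8))/51)*(1069 - 253/15) = (1571 + (1/51)*(8/5))*(15782/15) = (1571 + 8/255)*(15782/15) = (400613/255)*(15782/15) = 6322474366/3825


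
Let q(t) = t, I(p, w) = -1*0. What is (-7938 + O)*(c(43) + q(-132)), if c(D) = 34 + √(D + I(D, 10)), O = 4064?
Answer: 379652 - 3874*√43 ≈ 3.5425e+5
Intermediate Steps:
I(p, w) = 0
c(D) = 34 + √D (c(D) = 34 + √(D + 0) = 34 + √D)
(-7938 + O)*(c(43) + q(-132)) = (-7938 + 4064)*((34 + √43) - 132) = -3874*(-98 + √43) = 379652 - 3874*√43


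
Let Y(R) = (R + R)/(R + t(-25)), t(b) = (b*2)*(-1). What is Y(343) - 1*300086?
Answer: -117933112/393 ≈ -3.0008e+5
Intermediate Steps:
t(b) = -2*b (t(b) = (2*b)*(-1) = -2*b)
Y(R) = 2*R/(50 + R) (Y(R) = (R + R)/(R - 2*(-25)) = (2*R)/(R + 50) = (2*R)/(50 + R) = 2*R/(50 + R))
Y(343) - 1*300086 = 2*343/(50 + 343) - 1*300086 = 2*343/393 - 300086 = 2*343*(1/393) - 300086 = 686/393 - 300086 = -117933112/393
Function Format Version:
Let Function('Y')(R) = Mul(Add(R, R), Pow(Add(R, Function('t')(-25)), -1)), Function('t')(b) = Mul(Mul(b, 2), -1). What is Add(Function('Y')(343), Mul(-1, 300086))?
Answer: Rational(-117933112, 393) ≈ -3.0008e+5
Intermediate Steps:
Function('t')(b) = Mul(-2, b) (Function('t')(b) = Mul(Mul(2, b), -1) = Mul(-2, b))
Function('Y')(R) = Mul(2, R, Pow(Add(50, R), -1)) (Function('Y')(R) = Mul(Add(R, R), Pow(Add(R, Mul(-2, -25)), -1)) = Mul(Mul(2, R), Pow(Add(R, 50), -1)) = Mul(Mul(2, R), Pow(Add(50, R), -1)) = Mul(2, R, Pow(Add(50, R), -1)))
Add(Function('Y')(343), Mul(-1, 300086)) = Add(Mul(2, 343, Pow(Add(50, 343), -1)), Mul(-1, 300086)) = Add(Mul(2, 343, Pow(393, -1)), -300086) = Add(Mul(2, 343, Rational(1, 393)), -300086) = Add(Rational(686, 393), -300086) = Rational(-117933112, 393)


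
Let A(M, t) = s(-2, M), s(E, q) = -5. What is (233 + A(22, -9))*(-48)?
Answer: -10944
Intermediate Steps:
A(M, t) = -5
(233 + A(22, -9))*(-48) = (233 - 5)*(-48) = 228*(-48) = -10944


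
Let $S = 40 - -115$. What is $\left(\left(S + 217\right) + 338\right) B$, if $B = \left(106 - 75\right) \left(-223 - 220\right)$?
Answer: $-9750430$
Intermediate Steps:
$S = 155$ ($S = 40 + 115 = 155$)
$B = -13733$ ($B = 31 \left(-443\right) = -13733$)
$\left(\left(S + 217\right) + 338\right) B = \left(\left(155 + 217\right) + 338\right) \left(-13733\right) = \left(372 + 338\right) \left(-13733\right) = 710 \left(-13733\right) = -9750430$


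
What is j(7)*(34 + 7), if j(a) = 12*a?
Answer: 3444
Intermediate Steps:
j(7)*(34 + 7) = (12*7)*(34 + 7) = 84*41 = 3444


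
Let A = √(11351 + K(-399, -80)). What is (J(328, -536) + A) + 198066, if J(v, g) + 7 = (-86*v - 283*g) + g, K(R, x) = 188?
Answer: 321003 + √11539 ≈ 3.2111e+5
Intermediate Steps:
A = √11539 (A = √(11351 + 188) = √11539 ≈ 107.42)
J(v, g) = -7 - 282*g - 86*v (J(v, g) = -7 + ((-86*v - 283*g) + g) = -7 + ((-283*g - 86*v) + g) = -7 + (-282*g - 86*v) = -7 - 282*g - 86*v)
(J(328, -536) + A) + 198066 = ((-7 - 282*(-536) - 86*328) + √11539) + 198066 = ((-7 + 151152 - 28208) + √11539) + 198066 = (122937 + √11539) + 198066 = 321003 + √11539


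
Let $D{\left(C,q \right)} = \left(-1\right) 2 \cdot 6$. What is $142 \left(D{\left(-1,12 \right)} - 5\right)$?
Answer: $-2414$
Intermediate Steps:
$D{\left(C,q \right)} = -12$ ($D{\left(C,q \right)} = \left(-2\right) 6 = -12$)
$142 \left(D{\left(-1,12 \right)} - 5\right) = 142 \left(-12 - 5\right) = 142 \left(-17\right) = -2414$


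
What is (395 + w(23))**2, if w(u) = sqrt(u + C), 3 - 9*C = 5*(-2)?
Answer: 1404445/9 + 1580*sqrt(55)/3 ≈ 1.5996e+5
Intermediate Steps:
C = 13/9 (C = 1/3 - 5*(-2)/9 = 1/3 - 1/9*(-10) = 1/3 + 10/9 = 13/9 ≈ 1.4444)
w(u) = sqrt(13/9 + u) (w(u) = sqrt(u + 13/9) = sqrt(13/9 + u))
(395 + w(23))**2 = (395 + sqrt(13 + 9*23)/3)**2 = (395 + sqrt(13 + 207)/3)**2 = (395 + sqrt(220)/3)**2 = (395 + (2*sqrt(55))/3)**2 = (395 + 2*sqrt(55)/3)**2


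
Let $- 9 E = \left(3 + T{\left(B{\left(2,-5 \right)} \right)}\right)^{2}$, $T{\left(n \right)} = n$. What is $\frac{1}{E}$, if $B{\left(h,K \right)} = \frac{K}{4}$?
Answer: $- \frac{144}{49} \approx -2.9388$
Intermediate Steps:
$B{\left(h,K \right)} = \frac{K}{4}$ ($B{\left(h,K \right)} = K \frac{1}{4} = \frac{K}{4}$)
$E = - \frac{49}{144}$ ($E = - \frac{\left(3 + \frac{1}{4} \left(-5\right)\right)^{2}}{9} = - \frac{\left(3 - \frac{5}{4}\right)^{2}}{9} = - \frac{\left(\frac{7}{4}\right)^{2}}{9} = \left(- \frac{1}{9}\right) \frac{49}{16} = - \frac{49}{144} \approx -0.34028$)
$\frac{1}{E} = \frac{1}{- \frac{49}{144}} = - \frac{144}{49}$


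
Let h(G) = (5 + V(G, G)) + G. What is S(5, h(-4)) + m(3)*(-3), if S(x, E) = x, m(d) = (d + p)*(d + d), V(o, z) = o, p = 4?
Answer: -121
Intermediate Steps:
h(G) = 5 + 2*G (h(G) = (5 + G) + G = 5 + 2*G)
m(d) = 2*d*(4 + d) (m(d) = (d + 4)*(d + d) = (4 + d)*(2*d) = 2*d*(4 + d))
S(5, h(-4)) + m(3)*(-3) = 5 + (2*3*(4 + 3))*(-3) = 5 + (2*3*7)*(-3) = 5 + 42*(-3) = 5 - 126 = -121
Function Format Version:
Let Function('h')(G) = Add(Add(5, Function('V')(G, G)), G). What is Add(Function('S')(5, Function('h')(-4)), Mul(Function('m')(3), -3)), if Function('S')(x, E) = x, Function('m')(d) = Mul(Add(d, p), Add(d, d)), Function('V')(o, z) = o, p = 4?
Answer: -121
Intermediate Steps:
Function('h')(G) = Add(5, Mul(2, G)) (Function('h')(G) = Add(Add(5, G), G) = Add(5, Mul(2, G)))
Function('m')(d) = Mul(2, d, Add(4, d)) (Function('m')(d) = Mul(Add(d, 4), Add(d, d)) = Mul(Add(4, d), Mul(2, d)) = Mul(2, d, Add(4, d)))
Add(Function('S')(5, Function('h')(-4)), Mul(Function('m')(3), -3)) = Add(5, Mul(Mul(2, 3, Add(4, 3)), -3)) = Add(5, Mul(Mul(2, 3, 7), -3)) = Add(5, Mul(42, -3)) = Add(5, -126) = -121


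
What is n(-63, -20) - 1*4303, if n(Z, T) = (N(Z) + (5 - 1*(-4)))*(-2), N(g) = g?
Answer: -4195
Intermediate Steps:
n(Z, T) = -18 - 2*Z (n(Z, T) = (Z + (5 - 1*(-4)))*(-2) = (Z + (5 + 4))*(-2) = (Z + 9)*(-2) = (9 + Z)*(-2) = -18 - 2*Z)
n(-63, -20) - 1*4303 = (-18 - 2*(-63)) - 1*4303 = (-18 + 126) - 4303 = 108 - 4303 = -4195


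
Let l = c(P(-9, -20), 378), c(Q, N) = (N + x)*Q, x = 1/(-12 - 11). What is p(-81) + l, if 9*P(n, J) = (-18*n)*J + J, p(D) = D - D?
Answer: -28339180/207 ≈ -1.3690e+5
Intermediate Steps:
x = -1/23 (x = 1/(-23) = -1/23 ≈ -0.043478)
p(D) = 0
P(n, J) = J/9 - 2*J*n (P(n, J) = ((-18*n)*J + J)/9 = (-18*J*n + J)/9 = (J - 18*J*n)/9 = J/9 - 2*J*n)
c(Q, N) = Q*(-1/23 + N) (c(Q, N) = (N - 1/23)*Q = (-1/23 + N)*Q = Q*(-1/23 + N))
l = -28339180/207 (l = ((⅑)*(-20)*(1 - 18*(-9)))*(-1/23 + 378) = ((⅑)*(-20)*(1 + 162))*(8693/23) = ((⅑)*(-20)*163)*(8693/23) = -3260/9*8693/23 = -28339180/207 ≈ -1.3690e+5)
p(-81) + l = 0 - 28339180/207 = -28339180/207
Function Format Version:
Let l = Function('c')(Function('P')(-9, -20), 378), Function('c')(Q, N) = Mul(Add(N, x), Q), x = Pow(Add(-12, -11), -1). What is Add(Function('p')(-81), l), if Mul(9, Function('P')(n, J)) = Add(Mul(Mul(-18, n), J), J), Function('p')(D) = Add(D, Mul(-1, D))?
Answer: Rational(-28339180, 207) ≈ -1.3690e+5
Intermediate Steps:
x = Rational(-1, 23) (x = Pow(-23, -1) = Rational(-1, 23) ≈ -0.043478)
Function('p')(D) = 0
Function('P')(n, J) = Add(Mul(Rational(1, 9), J), Mul(-2, J, n)) (Function('P')(n, J) = Mul(Rational(1, 9), Add(Mul(Mul(-18, n), J), J)) = Mul(Rational(1, 9), Add(Mul(-18, J, n), J)) = Mul(Rational(1, 9), Add(J, Mul(-18, J, n))) = Add(Mul(Rational(1, 9), J), Mul(-2, J, n)))
Function('c')(Q, N) = Mul(Q, Add(Rational(-1, 23), N)) (Function('c')(Q, N) = Mul(Add(N, Rational(-1, 23)), Q) = Mul(Add(Rational(-1, 23), N), Q) = Mul(Q, Add(Rational(-1, 23), N)))
l = Rational(-28339180, 207) (l = Mul(Mul(Rational(1, 9), -20, Add(1, Mul(-18, -9))), Add(Rational(-1, 23), 378)) = Mul(Mul(Rational(1, 9), -20, Add(1, 162)), Rational(8693, 23)) = Mul(Mul(Rational(1, 9), -20, 163), Rational(8693, 23)) = Mul(Rational(-3260, 9), Rational(8693, 23)) = Rational(-28339180, 207) ≈ -1.3690e+5)
Add(Function('p')(-81), l) = Add(0, Rational(-28339180, 207)) = Rational(-28339180, 207)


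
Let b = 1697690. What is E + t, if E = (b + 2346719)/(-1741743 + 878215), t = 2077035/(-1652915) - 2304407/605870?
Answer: -842612350237048389/86478150678678440 ≈ -9.7436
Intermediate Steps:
t = -1013480418371/200290322210 (t = 2077035*(-1/1652915) - 2304407*1/605870 = -415407/330583 - 2304407/605870 = -1013480418371/200290322210 ≈ -5.0601)
E = -4044409/863528 (E = (1697690 + 2346719)/(-1741743 + 878215) = 4044409/(-863528) = 4044409*(-1/863528) = -4044409/863528 ≈ -4.6836)
E + t = -4044409/863528 - 1013480418371/200290322210 = -842612350237048389/86478150678678440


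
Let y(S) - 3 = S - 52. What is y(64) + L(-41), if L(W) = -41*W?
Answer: 1696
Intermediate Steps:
y(S) = -49 + S (y(S) = 3 + (S - 52) = 3 + (-52 + S) = -49 + S)
y(64) + L(-41) = (-49 + 64) - 41*(-41) = 15 + 1681 = 1696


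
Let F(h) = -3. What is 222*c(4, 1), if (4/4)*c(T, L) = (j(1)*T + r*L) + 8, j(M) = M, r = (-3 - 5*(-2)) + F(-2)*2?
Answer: 2886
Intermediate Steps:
r = 1 (r = (-3 - 5*(-2)) - 3*2 = (-3 + 10) - 6 = 7 - 6 = 1)
c(T, L) = 8 + L + T (c(T, L) = (1*T + 1*L) + 8 = (T + L) + 8 = (L + T) + 8 = 8 + L + T)
222*c(4, 1) = 222*(8 + 1 + 4) = 222*13 = 2886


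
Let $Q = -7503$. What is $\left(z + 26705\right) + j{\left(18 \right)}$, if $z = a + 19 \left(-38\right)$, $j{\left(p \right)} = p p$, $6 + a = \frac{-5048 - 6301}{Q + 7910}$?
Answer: $\frac{10693158}{407} \approx 26273.0$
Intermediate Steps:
$a = - \frac{13791}{407}$ ($a = -6 + \frac{-5048 - 6301}{-7503 + 7910} = -6 - \frac{11349}{407} = - \frac{13791}{407} \approx -33.885$)
$j{\left(p \right)} = p^{2}$
$z = - \frac{307645}{407}$ ($z = - \frac{13791}{407} + 19 \left(-38\right) = - \frac{13791}{407} - 722 = - \frac{307645}{407} \approx -755.88$)
$\left(z + 26705\right) + j{\left(18 \right)} = \left(- \frac{307645}{407} + 26705\right) + 18^{2} = \frac{10561290}{407} + 324 = \frac{10693158}{407}$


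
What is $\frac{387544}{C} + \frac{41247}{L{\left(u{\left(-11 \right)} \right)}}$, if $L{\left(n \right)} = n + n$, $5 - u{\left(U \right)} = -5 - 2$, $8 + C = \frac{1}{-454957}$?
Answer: $- \frac{1360485200771}{29117256} \approx -46724.0$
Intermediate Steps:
$C = - \frac{3639657}{454957}$ ($C = -8 + \frac{1}{-454957} = -8 - \frac{1}{454957} = - \frac{3639657}{454957} \approx -8.0$)
$u{\left(U \right)} = 12$ ($u{\left(U \right)} = 5 - \left(-5 - 2\right) = 5 - -7 = 5 + 7 = 12$)
$L{\left(n \right)} = 2 n$
$\frac{387544}{C} + \frac{41247}{L{\left(u{\left(-11 \right)} \right)}} = \frac{387544}{- \frac{3639657}{454957}} + \frac{41247}{2 \cdot 12} = 387544 \left(- \frac{454957}{3639657}\right) + \frac{41247}{24} = - \frac{176315855608}{3639657} + 41247 \cdot \frac{1}{24} = - \frac{176315855608}{3639657} + \frac{13749}{8} = - \frac{1360485200771}{29117256}$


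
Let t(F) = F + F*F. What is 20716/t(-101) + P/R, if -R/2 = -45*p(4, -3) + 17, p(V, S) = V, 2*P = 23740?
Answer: 15830052/411575 ≈ 38.462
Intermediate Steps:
P = 11870 (P = (½)*23740 = 11870)
R = 326 (R = -2*(-45*4 + 17) = -2*(-180 + 17) = -2*(-163) = 326)
t(F) = F + F²
20716/t(-101) + P/R = 20716/((-101*(1 - 101))) + 11870/326 = 20716/((-101*(-100))) + 11870*(1/326) = 20716/10100 + 5935/163 = 20716*(1/10100) + 5935/163 = 5179/2525 + 5935/163 = 15830052/411575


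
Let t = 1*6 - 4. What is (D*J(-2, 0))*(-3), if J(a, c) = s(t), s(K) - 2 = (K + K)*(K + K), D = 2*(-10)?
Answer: 1080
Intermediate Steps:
D = -20
t = 2 (t = 6 - 4 = 2)
s(K) = 2 + 4*K**2 (s(K) = 2 + (K + K)*(K + K) = 2 + (2*K)*(2*K) = 2 + 4*K**2)
J(a, c) = 18 (J(a, c) = 2 + 4*2**2 = 2 + 4*4 = 2 + 16 = 18)
(D*J(-2, 0))*(-3) = -20*18*(-3) = -360*(-3) = 1080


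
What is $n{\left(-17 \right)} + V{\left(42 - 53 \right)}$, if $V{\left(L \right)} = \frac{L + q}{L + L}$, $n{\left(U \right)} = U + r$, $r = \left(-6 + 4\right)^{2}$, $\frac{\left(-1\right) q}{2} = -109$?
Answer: $- \frac{493}{22} \approx -22.409$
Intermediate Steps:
$q = 218$ ($q = \left(-2\right) \left(-109\right) = 218$)
$r = 4$ ($r = \left(-2\right)^{2} = 4$)
$n{\left(U \right)} = 4 + U$ ($n{\left(U \right)} = U + 4 = 4 + U$)
$V{\left(L \right)} = \frac{218 + L}{2 L}$ ($V{\left(L \right)} = \frac{L + 218}{L + L} = \frac{218 + L}{2 L}$)
$n{\left(-17 \right)} + V{\left(42 - 53 \right)} = \left(4 - 17\right) + \frac{218 + \left(42 - 53\right)}{2 \left(42 - 53\right)} = -13 + \frac{218 - 11}{2 \left(-11\right)} = -13 + \frac{1}{2} \left(- \frac{1}{11}\right) 207 = -13 - \frac{207}{22} = - \frac{493}{22}$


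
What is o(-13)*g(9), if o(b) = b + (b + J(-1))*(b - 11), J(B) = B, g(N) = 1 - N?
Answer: -2584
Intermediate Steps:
o(b) = b + (-1 + b)*(-11 + b) (o(b) = b + (b - 1)*(b - 11) = b + (-1 + b)*(-11 + b))
o(-13)*g(9) = (11 + (-13)² - 11*(-13))*(1 - 1*9) = (11 + 169 + 143)*(1 - 9) = 323*(-8) = -2584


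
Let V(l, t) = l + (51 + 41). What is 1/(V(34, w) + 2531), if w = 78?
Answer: 1/2657 ≈ 0.00037636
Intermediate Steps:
V(l, t) = 92 + l (V(l, t) = l + 92 = 92 + l)
1/(V(34, w) + 2531) = 1/((92 + 34) + 2531) = 1/(126 + 2531) = 1/2657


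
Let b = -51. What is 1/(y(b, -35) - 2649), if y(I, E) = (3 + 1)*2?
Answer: -1/2641 ≈ -0.00037864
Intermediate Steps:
y(I, E) = 8 (y(I, E) = 4*2 = 8)
1/(y(b, -35) - 2649) = 1/(8 - 2649) = 1/(-2641) = -1/2641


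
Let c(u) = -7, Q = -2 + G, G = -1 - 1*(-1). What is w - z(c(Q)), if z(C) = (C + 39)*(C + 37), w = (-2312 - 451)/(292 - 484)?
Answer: -60519/64 ≈ -945.61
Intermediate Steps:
G = 0 (G = -1 + 1 = 0)
Q = -2 (Q = -2 + 0 = -2)
w = 921/64 (w = -2763/(-192) = -2763*(-1/192) = 921/64 ≈ 14.391)
z(C) = (37 + C)*(39 + C) (z(C) = (39 + C)*(37 + C) = (37 + C)*(39 + C))
w - z(c(Q)) = 921/64 - (1443 + (-7)**2 + 76*(-7)) = 921/64 - (1443 + 49 - 532) = 921/64 - 1*960 = 921/64 - 960 = -60519/64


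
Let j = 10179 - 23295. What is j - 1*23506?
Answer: -36622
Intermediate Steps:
j = -13116
j - 1*23506 = -13116 - 1*23506 = -13116 - 23506 = -36622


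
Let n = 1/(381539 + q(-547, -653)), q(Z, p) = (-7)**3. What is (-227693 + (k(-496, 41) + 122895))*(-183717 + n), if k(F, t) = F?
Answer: 3686984471650557/190598 ≈ 1.9344e+10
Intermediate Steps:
q(Z, p) = -343
n = 1/381196 (n = 1/(381539 - 343) = 1/381196 ≈ 2.6233e-6)
(-227693 + (k(-496, 41) + 122895))*(-183717 + n) = (-227693 + (-496 + 122895))*(-183717 + 1/381196) = (-227693 + 122399)*(-70032185531/381196) = -105294*(-70032185531/381196) = 3686984471650557/190598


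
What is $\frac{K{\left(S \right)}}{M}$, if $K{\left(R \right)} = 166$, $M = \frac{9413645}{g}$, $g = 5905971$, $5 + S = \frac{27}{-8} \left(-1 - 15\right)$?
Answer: $\frac{980391186}{9413645} \approx 104.15$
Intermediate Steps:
$S = 49$ ($S = -5 + \frac{27}{-8} \left(-1 - 15\right) = -5 + 27 \left(- \frac{1}{8}\right) \left(-16\right) = -5 - -54 = -5 + 54 = 49$)
$M = \frac{9413645}{5905971} \approx 1.5939$
$\frac{K{\left(S \right)}}{M} = \frac{166}{\frac{9413645}{5905971}} = 166 \cdot \frac{5905971}{9413645} = \frac{980391186}{9413645}$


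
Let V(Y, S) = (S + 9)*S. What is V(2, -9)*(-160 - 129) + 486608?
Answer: 486608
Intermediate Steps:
V(Y, S) = S*(9 + S) (V(Y, S) = (9 + S)*S = S*(9 + S))
V(2, -9)*(-160 - 129) + 486608 = (-9*(9 - 9))*(-160 - 129) + 486608 = -9*0*(-289) + 486608 = 0*(-289) + 486608 = 0 + 486608 = 486608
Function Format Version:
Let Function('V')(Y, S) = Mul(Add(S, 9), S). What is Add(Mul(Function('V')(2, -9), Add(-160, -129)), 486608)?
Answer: 486608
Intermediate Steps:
Function('V')(Y, S) = Mul(S, Add(9, S)) (Function('V')(Y, S) = Mul(Add(9, S), S) = Mul(S, Add(9, S)))
Add(Mul(Function('V')(2, -9), Add(-160, -129)), 486608) = Add(Mul(Mul(-9, Add(9, -9)), Add(-160, -129)), 486608) = Add(Mul(Mul(-9, 0), -289), 486608) = Add(Mul(0, -289), 486608) = Add(0, 486608) = 486608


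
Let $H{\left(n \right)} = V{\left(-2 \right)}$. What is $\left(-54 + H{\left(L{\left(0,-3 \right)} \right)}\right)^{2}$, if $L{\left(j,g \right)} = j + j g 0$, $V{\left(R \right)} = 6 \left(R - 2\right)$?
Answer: $6084$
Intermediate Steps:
$V{\left(R \right)} = -12 + 6 R$ ($V{\left(R \right)} = 6 \left(-2 + R\right) = -12 + 6 R$)
$L{\left(j,g \right)} = j$ ($L{\left(j,g \right)} = j + g j 0 = j + 0 = j$)
$H{\left(n \right)} = -24$ ($H{\left(n \right)} = -12 + 6 \left(-2\right) = -12 - 12 = -24$)
$\left(-54 + H{\left(L{\left(0,-3 \right)} \right)}\right)^{2} = \left(-54 - 24\right)^{2} = \left(-78\right)^{2} = 6084$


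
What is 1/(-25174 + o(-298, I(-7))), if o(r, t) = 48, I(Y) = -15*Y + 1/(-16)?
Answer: -1/25126 ≈ -3.9799e-5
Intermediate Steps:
I(Y) = -1/16 - 15*Y (I(Y) = -15*Y - 1/16 = -1/16 - 15*Y)
1/(-25174 + o(-298, I(-7))) = 1/(-25174 + 48) = 1/(-25126) = -1/25126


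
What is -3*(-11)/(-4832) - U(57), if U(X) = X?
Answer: -275457/4832 ≈ -57.007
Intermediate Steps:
-3*(-11)/(-4832) - U(57) = -3*(-11)/(-4832) - 1*57 = 33*(-1/4832) - 57 = -33/4832 - 57 = -275457/4832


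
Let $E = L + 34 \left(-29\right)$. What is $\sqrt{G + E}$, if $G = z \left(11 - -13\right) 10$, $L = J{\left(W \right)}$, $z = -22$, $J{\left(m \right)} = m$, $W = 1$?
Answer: $i \sqrt{6265} \approx 79.152 i$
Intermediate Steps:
$L = 1$
$E = -985$ ($E = 1 + 34 \left(-29\right) = 1 - 986 = -985$)
$G = -5280$ ($G = - 22 \left(11 - -13\right) 10 = - 22 \left(11 + 13\right) 10 = \left(-22\right) 24 \cdot 10 = \left(-528\right) 10 = -5280$)
$\sqrt{G + E} = \sqrt{-5280 - 985} = \sqrt{-6265} = i \sqrt{6265}$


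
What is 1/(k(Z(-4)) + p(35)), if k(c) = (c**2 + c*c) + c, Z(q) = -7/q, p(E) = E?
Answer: 8/343 ≈ 0.023324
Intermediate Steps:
k(c) = c + 2*c**2 (k(c) = (c**2 + c**2) + c = 2*c**2 + c = c + 2*c**2)
1/(k(Z(-4)) + p(35)) = 1/((-7/(-4))*(1 + 2*(-7/(-4))) + 35) = 1/((-7*(-1/4))*(1 + 2*(-7*(-1/4))) + 35) = 1/(7*(1 + 2*(7/4))/4 + 35) = 1/(7*(1 + 7/2)/4 + 35) = 1/((7/4)*(9/2) + 35) = 1/(63/8 + 35) = 1/(343/8) = 8/343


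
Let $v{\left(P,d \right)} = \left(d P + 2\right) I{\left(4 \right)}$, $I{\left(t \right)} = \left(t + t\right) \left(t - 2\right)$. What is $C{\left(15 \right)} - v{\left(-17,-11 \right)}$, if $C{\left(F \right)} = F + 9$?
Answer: $-3000$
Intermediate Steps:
$C{\left(F \right)} = 9 + F$
$I{\left(t \right)} = 2 t \left(-2 + t\right)$
$v{\left(P,d \right)} = 32 + 16 P d$ ($v{\left(P,d \right)} = \left(d P + 2\right) 2 \cdot 4 \left(-2 + 4\right) = \left(P d + 2\right) 2 \cdot 4 \cdot 2 = \left(2 + P d\right) 16 = 32 + 16 P d$)
$C{\left(15 \right)} - v{\left(-17,-11 \right)} = \left(9 + 15\right) - \left(32 + 16 \left(-17\right) \left(-11\right)\right) = 24 - \left(32 + 2992\right) = 24 - 3024 = -3000$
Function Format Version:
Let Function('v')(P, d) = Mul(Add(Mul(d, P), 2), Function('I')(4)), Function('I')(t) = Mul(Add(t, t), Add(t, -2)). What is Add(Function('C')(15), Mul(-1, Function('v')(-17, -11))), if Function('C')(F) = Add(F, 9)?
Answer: -3000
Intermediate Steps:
Function('C')(F) = Add(9, F)
Function('I')(t) = Mul(2, t, Add(-2, t)) (Function('I')(t) = Mul(Mul(2, t), Add(-2, t)) = Mul(2, t, Add(-2, t)))
Function('v')(P, d) = Add(32, Mul(16, P, d)) (Function('v')(P, d) = Mul(Add(Mul(d, P), 2), Mul(2, 4, Add(-2, 4))) = Mul(Add(Mul(P, d), 2), Mul(2, 4, 2)) = Mul(Add(2, Mul(P, d)), 16) = Add(32, Mul(16, P, d)))
Add(Function('C')(15), Mul(-1, Function('v')(-17, -11))) = Add(Add(9, 15), Mul(-1, Add(32, Mul(16, -17, -11)))) = Add(24, Mul(-1, Add(32, 2992))) = Add(24, Mul(-1, 3024)) = Add(24, -3024) = -3000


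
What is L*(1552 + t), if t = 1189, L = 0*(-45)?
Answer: 0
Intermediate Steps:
L = 0
L*(1552 + t) = 0*(1552 + 1189) = 0*2741 = 0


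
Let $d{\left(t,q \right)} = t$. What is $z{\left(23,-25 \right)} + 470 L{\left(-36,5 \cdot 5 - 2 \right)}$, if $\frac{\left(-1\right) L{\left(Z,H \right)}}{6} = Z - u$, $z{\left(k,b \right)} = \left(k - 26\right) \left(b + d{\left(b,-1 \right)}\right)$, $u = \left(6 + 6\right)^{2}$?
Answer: $507750$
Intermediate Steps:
$u = 144$ ($u = 12^{2} = 144$)
$z{\left(k,b \right)} = 2 b \left(-26 + k\right)$ ($z{\left(k,b \right)} = \left(k - 26\right) \left(b + b\right) = \left(-26 + k\right) 2 b = 2 b \left(-26 + k\right)$)
$L{\left(Z,H \right)} = 864 - 6 Z$ ($L{\left(Z,H \right)} = - 6 \left(Z - 144\right) = - 6 \left(-144 + Z\right) = 864 - 6 Z$)
$z{\left(23,-25 \right)} + 470 L{\left(-36,5 \cdot 5 - 2 \right)} = 2 \left(-25\right) \left(-26 + 23\right) + 470 \left(864 - -216\right) = 2 \left(-25\right) \left(-3\right) + 470 \left(864 + 216\right) = 150 + 470 \cdot 1080 = 150 + 507600 = 507750$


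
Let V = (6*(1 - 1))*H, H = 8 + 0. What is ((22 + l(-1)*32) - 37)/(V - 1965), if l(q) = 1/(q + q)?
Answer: 31/1965 ≈ 0.015776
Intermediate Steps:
l(q) = 1/(2*q)
H = 8
V = 0 (V = (6*(1 - 1))*8 = (6*0)*8 = 0*8 = 0)
((22 + l(-1)*32) - 37)/(V - 1965) = ((22 + ((½)/(-1))*32) - 37)/(0 - 1965) = ((22 + ((½)*(-1))*32) - 37)/(-1965) = ((22 - ½*32) - 37)*(-1/1965) = ((22 - 16) - 37)*(-1/1965) = (6 - 37)*(-1/1965) = -31*(-1/1965) = 31/1965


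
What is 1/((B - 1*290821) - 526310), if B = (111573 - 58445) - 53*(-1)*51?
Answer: -1/761300 ≈ -1.3135e-6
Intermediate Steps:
B = 55831 (B = 53128 - (-53)*51 = 53128 - 1*(-2703) = 53128 + 2703 = 55831)
1/((B - 1*290821) - 526310) = 1/((55831 - 1*290821) - 526310) = 1/((55831 - 290821) - 526310) = 1/(-234990 - 526310) = 1/(-761300) = -1/761300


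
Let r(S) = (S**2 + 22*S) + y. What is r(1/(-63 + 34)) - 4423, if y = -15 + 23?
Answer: -3713652/841 ≈ -4415.8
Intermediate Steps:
y = 8
r(S) = 8 + S**2 + 22*S (r(S) = (S**2 + 22*S) + 8 = 8 + S**2 + 22*S)
r(1/(-63 + 34)) - 4423 = (8 + (1/(-63 + 34))**2 + 22/(-63 + 34)) - 4423 = (8 + (1/(-29))**2 + 22/(-29)) - 4423 = (8 + (-1/29)**2 + 22*(-1/29)) - 4423 = (8 + 1/841 - 22/29) - 4423 = 6091/841 - 4423 = -3713652/841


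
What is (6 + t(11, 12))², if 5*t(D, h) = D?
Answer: 1681/25 ≈ 67.240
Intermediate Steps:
t(D, h) = D/5
(6 + t(11, 12))² = (6 + (⅕)*11)² = (6 + 11/5)² = (41/5)² = 1681/25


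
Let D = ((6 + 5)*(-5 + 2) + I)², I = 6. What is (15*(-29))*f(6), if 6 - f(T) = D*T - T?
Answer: 1897470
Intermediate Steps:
D = 729 (D = ((6 + 5)*(-5 + 2) + 6)² = (11*(-3) + 6)² = (-33 + 6)² = (-27)² = 729)
f(T) = 6 - 728*T (f(T) = 6 - (729*T - T) = 6 - 728*T)
(15*(-29))*f(6) = (15*(-29))*(6 - 728*6) = -435*(6 - 4368) = -435*(-4362) = 1897470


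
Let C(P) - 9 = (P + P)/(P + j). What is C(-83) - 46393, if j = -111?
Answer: -4499165/97 ≈ -46383.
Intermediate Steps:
C(P) = 9 + 2*P/(-111 + P) (C(P) = 9 + (P + P)/(P - 111) = 9 + (2*P)/(-111 + P) = 9 + 2*P/(-111 + P))
C(-83) - 46393 = (-999 + 11*(-83))/(-111 - 83) - 46393 = (-999 - 913)/(-194) - 46393 = -1/194*(-1912) - 46393 = 956/97 - 46393 = -4499165/97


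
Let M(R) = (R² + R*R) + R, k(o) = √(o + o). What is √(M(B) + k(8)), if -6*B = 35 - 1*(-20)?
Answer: √1466/3 ≈ 12.763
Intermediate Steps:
k(o) = √2*√o (k(o) = √(2*o) = √2*√o)
B = -55/6 (B = -(35 - 1*(-20))/6 = -(35 + 20)/6 = -⅙*55 = -55/6 ≈ -9.1667)
M(R) = R + 2*R² (M(R) = (R² + R²) + R = 2*R² + R = R + 2*R²)
√(M(B) + k(8)) = √(-55*(1 + 2*(-55/6))/6 + √2*√8) = √(-55*(1 - 55/3)/6 + √2*(2*√2)) = √(-55/6*(-52/3) + 4) = √(1430/9 + 4) = √(1466/9) = √1466/3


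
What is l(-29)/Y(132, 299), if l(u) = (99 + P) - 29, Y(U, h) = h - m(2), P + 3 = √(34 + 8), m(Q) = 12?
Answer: 67/287 + √42/287 ≈ 0.25603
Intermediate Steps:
P = -3 + √42 (P = -3 + √(34 + 8) = -3 + √42 ≈ 3.4807)
Y(U, h) = -12 + h (Y(U, h) = h - 1*12 = h - 12 = -12 + h)
l(u) = 67 + √42 (l(u) = (99 + (-3 + √42)) - 29 = (96 + √42) - 29 = 67 + √42)
l(-29)/Y(132, 299) = (67 + √42)/(-12 + 299) = (67 + √42)/287 = (67 + √42)*(1/287) = 67/287 + √42/287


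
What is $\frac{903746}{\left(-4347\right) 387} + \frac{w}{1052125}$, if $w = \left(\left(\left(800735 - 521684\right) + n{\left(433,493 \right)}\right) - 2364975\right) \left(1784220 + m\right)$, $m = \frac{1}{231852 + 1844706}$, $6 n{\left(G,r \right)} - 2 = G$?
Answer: $- \frac{8667328702974340477584029}{2450308418681854500} \approx -3.5372 \cdot 10^{6}$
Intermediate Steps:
$n{\left(G,r \right)} = \frac{1}{3} + \frac{G}{6}$
$m = \frac{1}{2076558} \approx 4.8157 \cdot 10^{-7}$
$w = - \frac{15456311109397407983}{4153116}$ ($w = \left(\left(\left(800735 - 521684\right) + \left(\frac{1}{3} + \frac{1}{6} \cdot 433\right)\right) - 2364975\right) \left(1784220 + \frac{1}{2076558}\right) = \left(\left(279051 + \left(\frac{1}{3} + \frac{433}{6}\right)\right) - 2364975\right) \frac{3705036314761}{2076558} = \left(\left(279051 + \frac{145}{2}\right) - 2364975\right) \frac{3705036314761}{2076558} = \left(\frac{558247}{2} - 2364975\right) \frac{3705036314761}{2076558} = \left(- \frac{4171703}{2}\right) \frac{3705036314761}{2076558} = - \frac{15456311109397407983}{4153116} \approx -3.7216 \cdot 10^{12}$)
$\frac{903746}{\left(-4347\right) 387} + \frac{w}{1052125} = \frac{903746}{\left(-4347\right) 387} - \frac{15456311109397407983}{4153116 \cdot 1052125} = \frac{903746}{-1682289} - \frac{15456311109397407983}{4369597171500} = 903746 \left(- \frac{1}{1682289}\right) - \frac{15456311109397407983}{4369597171500} = - \frac{903746}{1682289} - \frac{15456311109397407983}{4369597171500} = - \frac{8667328702974340477584029}{2450308418681854500}$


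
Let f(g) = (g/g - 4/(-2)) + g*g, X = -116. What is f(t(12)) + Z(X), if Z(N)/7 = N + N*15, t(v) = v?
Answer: -12845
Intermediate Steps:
Z(N) = 112*N (Z(N) = 7*(N + N*15) = 7*(N + 15*N) = 7*(16*N) = 112*N)
f(g) = 3 + g² (f(g) = (1 - 4*(-½)) + g² = (1 + 2) + g² = 3 + g²)
f(t(12)) + Z(X) = (3 + 12²) + 112*(-116) = (3 + 144) - 12992 = 147 - 12992 = -12845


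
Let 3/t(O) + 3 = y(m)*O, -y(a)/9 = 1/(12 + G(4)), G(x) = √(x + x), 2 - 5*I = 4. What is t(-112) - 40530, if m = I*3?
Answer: -531793643/13121 + 84*√2/13121 ≈ -40530.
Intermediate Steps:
I = -⅖ (I = ⅖ - ⅕*4 = ⅖ - ⅘ = -⅖ ≈ -0.40000)
m = -6/5 (m = -⅖*3 = -6/5 ≈ -1.2000)
G(x) = √2*√x (G(x) = √(2*x) = √2*√x)
y(a) = -9/(12 + 2*√2) (y(a) = -9/(12 + √2*√4) = -9/(12 + √2*2) = -9/(12 + 2*√2))
t(O) = 3/(-3 + O*(-27/34 + 9*√2/68)) (t(O) = 3/(-3 + (-27/34 + 9*√2/68)*O) = 3/(-3 + O*(-27/34 + 9*√2/68)))
t(-112) - 40530 = 2*(6 + √2)/(-12 - 3*(-112) - 2*√2) - 40530 = 2*(6 + √2)/(-12 + 336 - 2*√2) - 40530 = 2*(6 + √2)/(324 - 2*√2) - 40530 = -40530 + 2*(6 + √2)/(324 - 2*√2)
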